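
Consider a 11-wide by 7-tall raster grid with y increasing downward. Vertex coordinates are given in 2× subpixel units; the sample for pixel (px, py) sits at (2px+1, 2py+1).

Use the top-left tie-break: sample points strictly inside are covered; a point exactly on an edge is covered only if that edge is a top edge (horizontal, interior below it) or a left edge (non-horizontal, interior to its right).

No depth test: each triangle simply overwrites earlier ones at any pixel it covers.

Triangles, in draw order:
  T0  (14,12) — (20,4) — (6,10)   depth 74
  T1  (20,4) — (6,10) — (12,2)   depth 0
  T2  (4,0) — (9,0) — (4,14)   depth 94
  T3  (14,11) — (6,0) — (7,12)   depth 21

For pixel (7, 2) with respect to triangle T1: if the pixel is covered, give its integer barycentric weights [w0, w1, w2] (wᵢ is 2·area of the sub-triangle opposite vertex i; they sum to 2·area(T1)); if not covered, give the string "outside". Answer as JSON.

T0:
  2·area = 76  (B↔C swapped to make it positive)
  edge (14, 12)→(6, 10): d=(-8,-2) top-left  bias=+0
  edge (6, 10)→(20, 4): d=(14,-6) top-left  bias=+0
  edge (20, 4)→(14, 12): d=(-6,8) right/bottom  bias=-1
    (9,2)@(19, 5): e=[66,8,2] → X
    (10,2)@(21, 5): e=[70,20,-14] → .
    (6,3)@(13, 7): e=[38,0,38] → X  [on edge]
    (7,3)@(15, 7): e=[42,12,22] → X
    (8,3)@(17, 7): e=[46,24,6] → X
    (9,3)@(19, 7): e=[50,36,-10] → .
    (4,4)@(9, 9): e=[14,4,58] → X
    (5,4)@(11, 9): e=[18,16,42] → X
    (8,4)@(17, 9): e=[30,52,-6] → .
    (4,5)@(9, 11): e=[-2,32,46] → .
    (5,5)@(11, 11): e=[2,44,30] → X
    (7,5)@(15, 11): e=[10,68,-2] → .
  covered (10 px):
    . . . . . . . . . . .
    . . . . . . . . . . .
    . . . . . . . . . X .
    . . . . . . X X X . .
    . . . . X X X X . . .
    . . . . . X X . . . .
    . . . . . . . . . . .
T1:
  2·area = 76
  edge (20, 4)→(6, 10): d=(-14,6) right/bottom  bias=-1
  edge (6, 10)→(12, 2): d=(6,-8) top-left  bias=+0
  edge (12, 2)→(20, 4): d=(8,2) right/bottom  bias=-1
    (6,1)@(13, 3): e=[56,14,6] → X
    (7,1)@(15, 3): e=[44,30,2] → X
    (8,1)@(17, 3): e=[32,46,-2] → .
    (5,2)@(11, 5): e=[40,10,26] → X
    (8,2)@(17, 5): e=[4,58,14] → X
    (9,2)@(19, 5): e=[-8,74,10] → .
    (4,3)@(9, 7): e=[24,6,46] → X
    (6,3)@(13, 7): e=[0,38,38] → .  [on edge]
    (7,3)@(15, 7): e=[-12,54,34] → .
    (8,3)@(17, 7): e=[-24,70,30] → .
    (3,4)@(7, 9): e=[8,2,66] → X
    (4,4)@(9, 9): e=[-4,18,62] → .
  covered (9 px):
    . . . . . . . . . . .
    . . . . . . X X . . .
    . . . . . X X X X . .
    . . . . X X . . . . .
    . . . X . . . . . . .
    . . . . . . . . . . .
    . . . . . . . . . . .
T2:
  2·area = 70
  edge (4, 0)→(9, 0): d=(5,0) top-left  bias=+0
  edge (9, 0)→(4, 14): d=(-5,14) right/bottom  bias=-1
  edge (4, 14)→(4, 0): d=(0,-14) top-left  bias=+0
    (2,0)@(5, 1): e=[5,51,14] → X
    (3,0)@(7, 1): e=[5,23,42] → X
    (4,0)@(9, 1): e=[5,-5,70] → .
    (2,1)@(5, 3): e=[15,41,14] → X
    (4,1)@(9, 3): e=[15,-15,70] → .
    (2,2)@(5, 5): e=[25,31,14] → X
    (4,2)@(9, 5): e=[25,-25,70] → .
    (2,3)@(5, 7): e=[35,21,14] → X
    (3,3)@(7, 7): e=[35,-7,42] → .
    (2,4)@(5, 9): e=[45,11,14] → X
    (3,4)@(7, 9): e=[45,-17,42] → .
    (2,5)@(5, 11): e=[55,1,14] → X
  covered (9 px):
    . . X X . . . . . . .
    . . X X . . . . . . .
    . . X X . . . . . . .
    . . X . . . . . . . .
    . . X . . . . . . . .
    . . X . . . . . . . .
    . . . . . . . . . . .
T3:
  2·area = 85  (B↔C swapped to make it positive)
  edge (14, 11)→(7, 12): d=(-7,1) right/bottom  bias=-1
  edge (7, 12)→(6, 0): d=(-1,-12) top-left  bias=+0
  edge (6, 0)→(14, 11): d=(8,11) right/bottom  bias=-1
    (3,1)@(7, 3): e=[63,9,13] → X
    (4,1)@(9, 3): e=[61,33,-9] → .
    (3,2)@(7, 5): e=[49,7,29] → X
    (4,2)@(9, 5): e=[47,31,7] → X
    (5,2)@(11, 5): e=[45,55,-15] → .
    (3,3)@(7, 7): e=[35,5,45] → X
    (5,3)@(11, 7): e=[31,53,1] → X
    (6,3)@(13, 7): e=[29,77,-21] → .
    (3,4)@(7, 9): e=[21,3,61] → X
    (6,4)@(13, 9): e=[15,75,-5] → .
    (3,5)@(7, 11): e=[7,1,77] → X
    (6,5)@(13, 11): e=[1,73,11] → X
  covered (13 px):
    . . . . . . . . . . .
    . . . X . . . . . . .
    . . . X X . . . . . .
    . . . X X X . . . . .
    . . . X X X . . . . .
    . . . X X X X . . . .
    . . . . . . . . . . .

Result: [42,18,16]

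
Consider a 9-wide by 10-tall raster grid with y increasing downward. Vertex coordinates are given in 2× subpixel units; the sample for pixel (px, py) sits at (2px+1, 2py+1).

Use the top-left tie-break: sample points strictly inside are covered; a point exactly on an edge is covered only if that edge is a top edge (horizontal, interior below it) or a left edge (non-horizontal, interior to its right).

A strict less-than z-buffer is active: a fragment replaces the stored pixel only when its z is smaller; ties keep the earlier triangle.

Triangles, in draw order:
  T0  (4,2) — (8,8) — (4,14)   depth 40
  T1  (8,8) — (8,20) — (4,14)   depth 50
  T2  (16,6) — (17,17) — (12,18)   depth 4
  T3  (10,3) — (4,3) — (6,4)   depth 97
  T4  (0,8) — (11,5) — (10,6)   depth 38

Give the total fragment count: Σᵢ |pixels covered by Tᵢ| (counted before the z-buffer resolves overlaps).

T0:
  2·area = 48
  edge (4, 2)→(8, 8): d=(4,6) right/bottom  bias=-1
  edge (8, 8)→(4, 14): d=(-4,6) right/bottom  bias=-1
  edge (4, 14)→(4, 2): d=(0,-12) top-left  bias=+0
    (2,2)@(5, 5): e=[6,30,12] → #
    (3,2)@(7, 5): e=[-6,18,36] → ·
    (2,3)@(5, 7): e=[14,22,12] → #
    (3,3)@(7, 7): e=[2,10,36] → #
    (4,3)@(9, 7): e=[-10,-2,60] → ·
    (2,4)@(5, 9): e=[22,14,12] → #
    (4,4)@(9, 9): e=[-2,-10,60] → ·
    (2,5)@(5, 11): e=[30,6,12] → #
    (3,5)@(7, 11): e=[18,-6,36] → ·
    (2,6)@(5, 13): e=[38,-2,12] → ·
  covered (6 px):
    · · · · · · · · ·
    · · · · · · · · ·
    · · # · · · · · ·
    · · # # · · · · ·
    · · # # · · · · ·
    · · # · · · · · ·
    · · · · · · · · ·
    · · · · · · · · ·
    · · · · · · · · ·
    · · · · · · · · ·
T1:
  2·area = 48
  edge (8, 8)→(8, 20): d=(0,12) right/bottom  bias=-1
  edge (8, 20)→(4, 14): d=(-4,-6) top-left  bias=+0
  edge (4, 14)→(8, 8): d=(4,-6) top-left  bias=+0
    (3,5)@(7, 11): e=[12,30,6] → #
    (4,5)@(9, 11): e=[-12,42,18] → ·
    (2,6)@(5, 13): e=[36,10,2] → #
    (4,6)@(9, 13): e=[-12,34,26] → ·
    (2,7)@(5, 15): e=[36,2,10] → #
    (4,7)@(9, 15): e=[-12,26,34] → ·
    (2,8)@(5, 17): e=[36,-6,18] → ·
    (3,8)@(7, 17): e=[12,6,30] → #
    (4,8)@(9, 17): e=[-12,18,42] → ·
    (3,9)@(7, 19): e=[12,-2,38] → ·
  covered (6 px):
    · · · · · · · · ·
    · · · · · · · · ·
    · · · · · · · · ·
    · · · · · · · · ·
    · · · · · · · · ·
    · · · # · · · · ·
    · · # # · · · · ·
    · · # # · · · · ·
    · · · # · · · · ·
    · · · · · · · · ·
T2:
  2·area = 56
  edge (16, 6)→(17, 17): d=(1,11) right/bottom  bias=-1
  edge (17, 17)→(12, 18): d=(-5,1) right/bottom  bias=-1
  edge (12, 18)→(16, 6): d=(4,-12) top-left  bias=+0
    (8,1)@(17, 3): e=[-14,70,0] → ·  [on edge]
    (7,4)@(15, 9): e=[14,42,0] → #  [on edge]
    (8,4)@(17, 9): e=[-8,40,24] → ·
    (7,5)@(15, 11): e=[16,32,8] → #
    (8,5)@(17, 11): e=[-6,30,32] → ·
    (7,6)@(15, 13): e=[18,22,16] → #
    (8,6)@(17, 13): e=[-4,20,40] → ·
    (6,7)@(13, 15): e=[42,14,0] → #  [on edge]
    (8,7)@(17, 15): e=[-2,10,48] → ·
    (6,8)@(13, 17): e=[44,4,8] → #
    (8,8)@(17, 17): e=[0,0,56] → ·  [on edge]
    (3,9)@(7, 19): e=[112,0,-56] → ·  [on edge]
  covered (7 px):
    · · · · · · · · ·
    · · · · · · · · ·
    · · · · · · · · ·
    · · · · · · · · ·
    · · · · · · · # ·
    · · · · · · · # ·
    · · · · · · · # ·
    · · · · · · # # ·
    · · · · · · # # ·
    · · · · · · · · ·
T3:
  2·area = 6  (B↔C swapped to make it positive)
  edge (10, 3)→(6, 4): d=(-4,1) right/bottom  bias=-1
  edge (6, 4)→(4, 3): d=(-2,-1) top-left  bias=+0
  edge (4, 3)→(10, 3): d=(6,0) top-left  bias=+0
    (0,1)@(1, 3): e=[9,-3,0] → ·  [on edge]
    (1,1)@(3, 3): e=[7,-1,0] → ·  [on edge]
    (2,1)@(5, 3): e=[5,1,0] → #  [on edge]
    (3,1)@(7, 3): e=[3,3,0] → #  [on edge]
    (4,1)@(9, 3): e=[1,5,0] → #  [on edge]
    (5,1)@(11, 3): e=[-1,7,0] → ·  [on edge]
    (6,1)@(13, 3): e=[-3,9,0] → ·  [on edge]
    (7,1)@(15, 3): e=[-5,11,0] → ·  [on edge]
    (8,1)@(17, 3): e=[-7,13,0] → ·  [on edge]
    (2,2)@(5, 5): e=[-3,-3,12] → ·
    (3,2)@(7, 5): e=[-5,-1,12] → ·
    (4,2)@(9, 5): e=[-7,1,12] → ·
  covered (3 px):
    · · · · · · · · ·
    · · # # # · · · ·
    · · · · · · · · ·
    · · · · · · · · ·
    · · · · · · · · ·
    · · · · · · · · ·
    · · · · · · · · ·
    · · · · · · · · ·
    · · · · · · · · ·
    · · · · · · · · ·
T4:
  2·area = 8
  edge (0, 8)→(11, 5): d=(11,-3) top-left  bias=+0
  edge (11, 5)→(10, 6): d=(-1,1) right/bottom  bias=-1
  edge (10, 6)→(0, 8): d=(-10,2) right/bottom  bias=-1
    (7,0)@(15, 1): e=[-32,0,40] → ·  [on edge]
    (6,1)@(13, 3): e=[-16,0,24] → ·  [on edge]
    (5,2)@(11, 5): e=[0,0,8] → ·  [on edge]
    (7,2)@(15, 5): e=[12,-4,0] → ·  [on edge]
    (2,3)@(5, 7): e=[4,4,0] → ·  [on edge]
    (4,3)@(9, 7): e=[16,0,-8] → ·  [on edge]
    (3,4)@(7, 9): e=[32,0,-24] → ·  [on edge]
    (2,5)@(5, 11): e=[48,0,-40] → ·  [on edge]
    (1,6)@(3, 13): e=[64,0,-56] → ·  [on edge]
    (0,7)@(1, 15): e=[80,0,-72] → ·  [on edge]
  covered (0 px):
    · · · · · · · · ·
    · · · · · · · · ·
    · · · · · · · · ·
    · · · · · · · · ·
    · · · · · · · · ·
    · · · · · · · · ·
    · · · · · · · · ·
    · · · · · · · · ·
    · · · · · · · · ·
    · · · · · · · · ·

Answer: 22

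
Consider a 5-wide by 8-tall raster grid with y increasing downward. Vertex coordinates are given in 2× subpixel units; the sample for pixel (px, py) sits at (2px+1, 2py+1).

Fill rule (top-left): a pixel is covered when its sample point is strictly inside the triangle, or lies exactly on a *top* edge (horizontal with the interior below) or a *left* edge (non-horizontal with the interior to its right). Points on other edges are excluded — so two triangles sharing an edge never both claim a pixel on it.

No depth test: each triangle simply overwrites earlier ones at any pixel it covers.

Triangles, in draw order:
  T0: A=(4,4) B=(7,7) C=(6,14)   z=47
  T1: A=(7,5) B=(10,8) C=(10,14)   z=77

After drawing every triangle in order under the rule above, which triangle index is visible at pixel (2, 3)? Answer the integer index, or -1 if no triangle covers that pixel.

T0:
  2·area = 24
  edge (4, 4)→(7, 7): d=(3,3) right/bottom  bias=-1
  edge (7, 7)→(6, 14): d=(-1,7) right/bottom  bias=-1
  edge (6, 14)→(4, 4): d=(-2,-10) top-left  bias=+0
    (0,0)@(1, 1): e=[0,48,-24] → .  [on edge]
    (1,1)@(3, 3): e=[0,32,-8] → .  [on edge]
    (2,2)@(5, 5): e=[0,16,8] → .  [on edge]
    (2,3)@(5, 7): e=[6,14,4] → X
    (3,3)@(7, 7): e=[0,0,24] → .  [on edge]
    (2,4)@(5, 9): e=[12,12,0] → X  [on edge]
    (3,4)@(7, 9): e=[6,-2,20] → .
    (4,4)@(9, 9): e=[0,-16,40] → .  [on edge]
    (2,5)@(5, 11): e=[18,10,-4] → .
  covered (2 px):
    . . . . .
    . . . . .
    . . . . .
    . . X . .
    . . X . .
    . . . . .
    . . . . .
    . . . . .
T1:
  2·area = 18
  edge (7, 5)→(10, 8): d=(3,3) right/bottom  bias=-1
  edge (10, 8)→(10, 14): d=(0,6) right/bottom  bias=-1
  edge (10, 14)→(7, 5): d=(-3,-9) top-left  bias=+0
    (1,0)@(3, 1): e=[0,42,-24] → .  [on edge]
    (2,1)@(5, 3): e=[0,30,-12] → .  [on edge]
    (3,2)@(7, 5): e=[0,18,0] → .  [on edge]
    (4,3)@(9, 7): e=[0,6,12] → .  [on edge]
    (4,4)@(9, 9): e=[6,6,6] → X
    (4,5)@(9, 11): e=[12,6,0] → X  [on edge]
    (4,6)@(9, 13): e=[18,6,-6] → .
  covered (2 px):
    . . . . .
    . . . . .
    . . . . .
    . . . . .
    . . . . X
    . . . . X
    . . . . .
    . . . . .

Z-buffer (winner per pixel, '.' = empty):
  . . . . .
  . . . . .
  . . . . .
  . . 0 . .
  . . 0 . 1
  . . . . 1
  . . . . .
  . . . . .

Answer: 0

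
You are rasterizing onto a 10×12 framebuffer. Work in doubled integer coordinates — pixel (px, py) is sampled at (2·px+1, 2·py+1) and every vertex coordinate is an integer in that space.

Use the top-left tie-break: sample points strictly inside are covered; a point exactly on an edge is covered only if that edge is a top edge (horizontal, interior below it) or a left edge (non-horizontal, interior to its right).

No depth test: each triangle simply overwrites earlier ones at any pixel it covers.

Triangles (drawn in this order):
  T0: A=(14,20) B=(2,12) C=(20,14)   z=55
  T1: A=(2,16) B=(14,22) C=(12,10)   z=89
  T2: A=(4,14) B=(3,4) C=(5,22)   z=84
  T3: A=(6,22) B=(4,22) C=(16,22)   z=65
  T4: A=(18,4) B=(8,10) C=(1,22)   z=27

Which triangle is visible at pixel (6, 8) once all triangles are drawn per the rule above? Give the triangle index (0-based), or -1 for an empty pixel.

T0:
  2·area = 120
  edge (14, 20)→(2, 12): d=(-12,-8) top-left  bias=+0
  edge (2, 12)→(20, 14): d=(18,2) right/bottom  bias=-1
  edge (20, 14)→(14, 20): d=(-6,6) right/bottom  bias=-1
    (2,6)@(5, 13): e=[12,12,96] → █
    (3,6)@(7, 13): e=[28,8,84] → █
    (4,6)@(9, 13): e=[44,4,72] → █
    (5,6)@(11, 13): e=[60,0,60] → ·  [on edge]
    (2,7)@(5, 15): e=[-12,48,84] → ·
    (3,7)@(7, 15): e=[4,44,72] → █
    (5,7)@(11, 15): e=[36,36,48] → █
    (6,7)@(13, 15): e=[52,32,36] → █
    (7,7)@(15, 15): e=[68,28,24] → █
    (8,7)@(17, 15): e=[84,24,12] → █
    (9,7)@(19, 15): e=[100,20,0] → ·  [on edge]
    (3,8)@(7, 17): e=[-20,80,60] → ·
    (8,8)@(17, 17): e=[60,60,0] → ·  [on edge]
    (7,9)@(15, 19): e=[20,100,0] → ·  [on edge]
    (6,10)@(13, 21): e=[-20,140,0] → ·  [on edge]
    (5,11)@(11, 23): e=[-60,180,0] → ·  [on edge]
  covered (13 px):
    · · · · · · · · · ·
    · · · · · · · · · ·
    · · · · · · · · · ·
    · · · · · · · · · ·
    · · · · · · · · · ·
    · · · · · · · · · ·
    · · █ █ █ · · · · ·
    · · · █ █ █ █ █ █ ·
    · · · · · █ █ █ · ·
    · · · · · · █ · · ·
    · · · · · · · · · ·
    · · · · · · · · · ·
T1:
  2·area = 132  (B↔C swapped to make it positive)
  edge (2, 16)→(12, 10): d=(10,-6) top-left  bias=+0
  edge (12, 10)→(14, 22): d=(2,12) right/bottom  bias=-1
  edge (14, 22)→(2, 16): d=(-12,-6) top-left  bias=+0
    (8,3)@(17, 7): e=[0,-66,198] → ·  [on edge]
    (5,5)@(11, 11): e=[4,14,114] → █
    (6,5)@(13, 11): e=[16,-10,126] → ·
    (3,6)@(7, 13): e=[0,66,66] → █  [on edge]
    (4,6)@(9, 13): e=[12,42,78] → █
    (6,6)@(13, 13): e=[36,-6,102] → ·
    (2,7)@(5, 15): e=[8,94,30] → █
    (6,7)@(13, 15): e=[56,-2,78] → ·
    (2,8)@(5, 17): e=[28,98,6] → █
    (6,8)@(13, 17): e=[76,2,54] → █
    (7,8)@(15, 17): e=[88,-22,66] → ·
    (2,9)@(5, 19): e=[48,102,-18] → ·
  covered (17 px):
    · · · · · · · · · ·
    · · · · · · · · · ·
    · · · · · · · · · ·
    · · · · · · · · · ·
    · · · · · · · · · ·
    · · · · · █ · · · ·
    · · · █ █ █ · · · ·
    · · █ █ █ █ · · · ·
    · · █ █ █ █ █ · · ·
    · · · · █ █ █ · · ·
    · · · · · · █ · · ·
    · · · · · · · · · ·
T2:
  2·area = 2
  edge (4, 14)→(3, 4): d=(-1,-10) top-left  bias=+0
  edge (3, 4)→(5, 22): d=(2,18) right/bottom  bias=-1
  edge (5, 22)→(4, 14): d=(-1,-8) top-left  bias=+0
  covered (0 px):
    · · · · · · · · · ·
    · · · · · · · · · ·
    · · · · · · · · · ·
    · · · · · · · · · ·
    · · · · · · · · · ·
    · · · · · · · · · ·
    · · · · · · · · · ·
    · · · · · · · · · ·
    · · · · · · · · · ·
    · · · · · · · · · ·
    · · · · · · · · · ·
    · · · · · · · · · ·
T3:
  degenerate (2·area = 0) — covers nothing
T4:
  2·area = 78  (B↔C swapped to make it positive)
  edge (18, 4)→(1, 22): d=(-17,18) right/bottom  bias=-1
  edge (1, 22)→(8, 10): d=(7,-12) top-left  bias=+0
  edge (8, 10)→(18, 4): d=(10,-6) top-left  bias=+0
    (8,2)@(17, 5): e=[1,73,4] → █
    (9,2)@(19, 5): e=[-35,97,16] → ·
    (6,3)@(13, 7): e=[39,39,0] → █  [on edge]
    (7,3)@(15, 7): e=[3,63,12] → █
    (8,3)@(17, 7): e=[-33,87,24] → ·
    (5,4)@(11, 9): e=[41,29,8] → █
    (7,4)@(15, 9): e=[-31,77,32] → ·
    (4,5)@(9, 11): e=[43,19,16] → █
    (6,5)@(13, 11): e=[-29,67,40] → ·
    (1,6)@(3, 13): e=[117,-39,0] → ·  [on edge]
    (3,6)@(7, 13): e=[45,9,24] → █
    (5,6)@(11, 13): e=[-27,57,48] → ·
  covered (12 px):
    · · · · · · · · · ·
    · · · · · · · · · ·
    · · · · · · · · █ ·
    · · · · · · █ █ · ·
    · · · · · █ █ · · ·
    · · · · █ █ · · · ·
    · · · █ █ · · · · ·
    · · · █ · · · · · ·
    · · █ · · · · · · ·
    · █ · · · · · · · ·
    · · · · · · · · · ·
    · · · · · · · · · ·

Z-buffer (winner per pixel, '.' = empty):
  . . . . . . . . . .
  . . . . . . . . . .
  . . . . . . . . 4 .
  . . . . . . 4 4 . .
  . . . . . 4 4 . . .
  . . . . 4 4 . . . .
  . . 0 4 4 1 . . . .
  . . 1 4 1 1 0 0 0 .
  . . 4 1 1 1 1 0 . .
  . 4 . . 1 1 1 . . .
  . . . . . . 1 . . .
  . . . . . . . . . .

Answer: 1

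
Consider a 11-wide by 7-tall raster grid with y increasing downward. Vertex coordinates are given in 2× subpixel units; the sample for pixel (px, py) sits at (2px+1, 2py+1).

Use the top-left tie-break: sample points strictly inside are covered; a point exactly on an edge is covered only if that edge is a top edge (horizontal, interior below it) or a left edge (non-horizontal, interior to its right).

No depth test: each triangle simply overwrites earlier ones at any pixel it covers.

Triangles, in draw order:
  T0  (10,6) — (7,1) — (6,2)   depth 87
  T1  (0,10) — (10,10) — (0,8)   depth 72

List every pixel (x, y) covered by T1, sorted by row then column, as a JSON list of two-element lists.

T0:
  2·area = 8  (B↔C swapped to make it positive)
  edge (10, 6)→(6, 2): d=(-4,-4) top-left  bias=+0
  edge (6, 2)→(7, 1): d=(1,-1) top-left  bias=+0
  edge (7, 1)→(10, 6): d=(3,5) right/bottom  bias=-1
    (2,0)@(5, 1): e=[0,-2,10] → .  [on edge]
    (3,0)@(7, 1): e=[8,0,0] → .  [on edge]
    (2,1)@(5, 3): e=[-8,0,16] → .  [on edge]
    (3,1)@(7, 3): e=[0,2,6] → X  [on edge]
    (4,1)@(9, 3): e=[8,4,-4] → .
    (1,2)@(3, 5): e=[-24,0,32] → .  [on edge]
    (3,2)@(7, 5): e=[-8,4,12] → .
    (4,2)@(9, 5): e=[0,6,2] → X  [on edge]
    (5,2)@(11, 5): e=[8,8,-8] → .
    (0,3)@(1, 7): e=[-40,0,48] → .  [on edge]
    (4,3)@(9, 7): e=[-8,8,8] → .
    (5,3)@(11, 7): e=[0,10,-2] → .  [on edge]
    (6,4)@(13, 9): e=[0,14,-6] → .  [on edge]
    (6,5)@(13, 11): e=[-8,16,0] → .  [on edge]
    (7,5)@(15, 11): e=[0,18,-10] → .  [on edge]
    (8,6)@(17, 13): e=[0,22,-14] → .  [on edge]
  covered (2 px):
    . . . . . . . . . . .
    . . . X . . . . . . .
    . . . . X . . . . . .
    . . . . . . . . . . .
    . . . . . . . . . . .
    . . . . . . . . . . .
    . . . . . . . . . . .
T1:
  2·area = 20  (B↔C swapped to make it positive)
  edge (0, 10)→(0, 8): d=(0,-2) top-left  bias=+0
  edge (0, 8)→(10, 10): d=(10,2) right/bottom  bias=-1
  edge (10, 10)→(0, 10): d=(-10,0) right/bottom  bias=-1
    (0,4)@(1, 9): e=[2,8,10] → X
    (1,4)@(3, 9): e=[6,4,10] → X
    (2,4)@(5, 9): e=[10,0,10] → .  [on edge]
    (0,5)@(1, 11): e=[2,28,-10] → .
    (1,5)@(3, 11): e=[6,24,-10] → .
    (7,5)@(15, 11): e=[30,0,-10] → .  [on edge]
  covered (2 px):
    . . . . . . . . . . .
    . . . . . . . . . . .
    . . . . . . . . . . .
    . . . . . . . . . . .
    X X . . . . . . . . .
    . . . . . . . . . . .
    . . . . . . . . . . .

Answer: [[0,4],[1,4]]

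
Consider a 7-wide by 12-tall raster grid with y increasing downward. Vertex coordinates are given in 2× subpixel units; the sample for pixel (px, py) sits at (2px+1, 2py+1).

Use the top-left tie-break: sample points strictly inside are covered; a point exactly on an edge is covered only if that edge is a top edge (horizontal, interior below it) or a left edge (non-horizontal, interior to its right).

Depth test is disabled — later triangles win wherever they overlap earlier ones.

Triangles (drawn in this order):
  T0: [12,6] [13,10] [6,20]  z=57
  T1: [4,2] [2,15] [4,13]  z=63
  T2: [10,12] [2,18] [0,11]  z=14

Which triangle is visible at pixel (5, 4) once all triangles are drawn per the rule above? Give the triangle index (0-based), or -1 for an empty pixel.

T0:
  2·area = 38
  edge (12, 6)→(13, 10): d=(1,4) right/bottom  bias=-1
  edge (13, 10)→(6, 20): d=(-7,10) right/bottom  bias=-1
  edge (6, 20)→(12, 6): d=(6,-14) top-left  bias=+0
    (5,4)@(11, 9): e=[7,27,4] → X
    (6,4)@(13, 9): e=[-1,7,32] → .
    (5,5)@(11, 11): e=[9,13,16] → X
    (6,5)@(13, 11): e=[1,-7,44] → .
    (4,6)@(9, 13): e=[19,19,0] → X  [on edge]
    (5,6)@(11, 13): e=[11,-1,28] → .
    (4,7)@(9, 15): e=[21,5,12] → X
    (5,7)@(11, 15): e=[13,-15,40] → .
    (4,8)@(9, 17): e=[23,-9,24] → .
  covered (4 px):
    . . . . . . .
    . . . . . . .
    . . . . . . .
    . . . . . . .
    . . . . . X .
    . . . . . X .
    . . . . X . .
    . . . . X . .
    . . . . . . .
    . . . . . . .
    . . . . . . .
    . . . . . . .
T1:
  2·area = 22  (B↔C swapped to make it positive)
  edge (4, 2)→(4, 13): d=(0,11) right/bottom  bias=-1
  edge (4, 13)→(2, 15): d=(-2,2) right/bottom  bias=-1
  edge (2, 15)→(4, 2): d=(2,-13) top-left  bias=+0
    (1,4)@(3, 9): e=[11,10,1] → X
    (2,4)@(5, 9): e=[-11,6,27] → .
    (1,5)@(3, 11): e=[11,6,5] → X
    (2,5)@(5, 11): e=[-11,2,31] → .
    (1,6)@(3, 13): e=[11,2,9] → X
    (2,6)@(5, 13): e=[-11,-2,35] → .
    (1,7)@(3, 15): e=[11,-2,13] → .
  covered (3 px):
    . . . . . . .
    . . . . . . .
    . . . . . . .
    . . . . . . .
    . X . . . . .
    . X . . . . .
    . X . . . . .
    . . . . . . .
    . . . . . . .
    . . . . . . .
    . . . . . . .
    . . . . . . .
T2:
  2·area = 68
  edge (10, 12)→(2, 18): d=(-8,6) right/bottom  bias=-1
  edge (2, 18)→(0, 11): d=(-2,-7) top-left  bias=+0
  edge (0, 11)→(10, 12): d=(10,1) right/bottom  bias=-1
    (0,6)@(1, 13): e=[46,3,19] → X
    (1,6)@(3, 13): e=[34,17,17] → X
    (2,6)@(5, 13): e=[22,31,15] → X
    (3,6)@(7, 13): e=[10,45,13] → X
    (4,6)@(9, 13): e=[-2,59,11] → .
    (0,7)@(1, 15): e=[30,-1,39] → .
    (1,7)@(3, 15): e=[18,13,37] → X
    (3,7)@(7, 15): e=[-6,41,33] → .
    (1,8)@(3, 17): e=[2,9,57] → X
    (2,8)@(5, 17): e=[-10,23,55] → .
    (1,9)@(3, 19): e=[-14,5,77] → .
  covered (7 px):
    . . . . . . .
    . . . . . . .
    . . . . . . .
    . . . . . . .
    . . . . . . .
    . . . . . . .
    X X X X . . .
    . X X . . . .
    . X . . . . .
    . . . . . . .
    . . . . . . .
    . . . . . . .

Z-buffer (winner per pixel, '.' = empty):
  . . . . . . .
  . . . . . . .
  . . . . . . .
  . . . . . . .
  . 1 . . . 0 .
  . 1 . . . 0 .
  2 2 2 2 0 . .
  . 2 2 . 0 . .
  . 2 . . . . .
  . . . . . . .
  . . . . . . .
  . . . . . . .

Final: 0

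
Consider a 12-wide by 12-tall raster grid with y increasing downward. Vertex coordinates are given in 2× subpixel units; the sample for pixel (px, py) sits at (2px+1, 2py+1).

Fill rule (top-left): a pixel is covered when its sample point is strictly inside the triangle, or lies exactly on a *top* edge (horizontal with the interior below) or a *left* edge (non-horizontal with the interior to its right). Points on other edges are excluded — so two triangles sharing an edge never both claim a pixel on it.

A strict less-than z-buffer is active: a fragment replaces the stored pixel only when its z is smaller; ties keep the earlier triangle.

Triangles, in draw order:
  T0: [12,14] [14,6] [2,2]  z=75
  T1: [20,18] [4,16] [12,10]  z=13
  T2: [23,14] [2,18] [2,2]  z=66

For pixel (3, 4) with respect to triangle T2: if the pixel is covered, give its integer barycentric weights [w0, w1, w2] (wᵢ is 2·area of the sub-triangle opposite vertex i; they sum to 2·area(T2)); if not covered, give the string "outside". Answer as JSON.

T0:
  2·area = 104  (B↔C swapped to make it positive)
  edge (12, 14)→(2, 2): d=(-10,-12) top-left  bias=+0
  edge (2, 2)→(14, 6): d=(12,4) right/bottom  bias=-1
  edge (14, 6)→(12, 14): d=(-2,8) right/bottom  bias=-1
    (1,1)@(3, 3): e=[2,8,94] → X
    (2,1)@(5, 3): e=[26,0,78] → .  [on edge]
    (1,2)@(3, 5): e=[-18,32,90] → .
    (2,2)@(5, 5): e=[6,24,74] → X
    (3,2)@(7, 5): e=[30,16,58] → X
    (4,2)@(9, 5): e=[54,8,42] → X
    (5,2)@(11, 5): e=[78,0,26] → .  [on edge]
    (2,3)@(5, 7): e=[-14,48,70] → .
    (3,3)@(7, 7): e=[10,40,54] → X
    (5,3)@(11, 7): e=[58,24,22] → X
    (6,3)@(13, 7): e=[82,16,6] → X
    (7,3)@(15, 7): e=[106,8,-10] → .
    (8,3)@(17, 7): e=[130,0,-26] → .  [on edge]
    (11,4)@(23, 9): e=[182,0,-78] → .  [on edge]
  covered (12 px):
    . . . . . . . . . . . .
    . X . . . . . . . . . .
    . . X X X . . . . . . .
    . . . X X X X . . . . .
    . . . . X X X . . . . .
    . . . . . X . . . . . .
    . . . . . . . . . . . .
    . . . . . . . . . . . .
    . . . . . . . . . . . .
    . . . . . . . . . . . .
    . . . . . . . . . . . .
    . . . . . . . . . . . .
T1:
  2·area = 112
  edge (20, 18)→(4, 16): d=(-16,-2) top-left  bias=+0
  edge (4, 16)→(12, 10): d=(8,-6) top-left  bias=+0
  edge (12, 10)→(20, 18): d=(8,8) right/bottom  bias=-1
    (1,0)@(3, 1): e=[238,-126,0] → .  [on edge]
    (2,1)@(5, 3): e=[210,-98,0] → .  [on edge]
    (3,2)@(7, 5): e=[182,-70,0] → .  [on edge]
    (4,3)@(9, 7): e=[154,-42,0] → .  [on edge]
    (5,4)@(11, 9): e=[126,-14,0] → .  [on edge]
    (5,5)@(11, 11): e=[94,2,16] → X
    (6,5)@(13, 11): e=[98,14,0] → .  [on edge]
    (4,6)@(9, 13): e=[58,6,48] → X
    (6,6)@(13, 13): e=[66,30,16] → X
    (7,6)@(15, 13): e=[70,42,0] → .  [on edge]
    (3,7)@(7, 15): e=[22,10,80] → X
    (7,7)@(15, 15): e=[38,58,16] → X
    (8,7)@(17, 15): e=[42,70,0] → .  [on edge]
    (9,8)@(19, 17): e=[14,98,0] → .  [on edge]
    (10,9)@(21, 19): e=[-14,126,0] → .  [on edge]
    (11,10)@(23, 21): e=[-42,154,0] → .  [on edge]
  covered (12 px):
    . . . . . . . . . . . .
    . . . . . . . . . . . .
    . . . . . . . . . . . .
    . . . . . . . . . . . .
    . . . . . . . . . . . .
    . . . . . X . . . . . .
    . . . . X X X . . . . .
    . . . X X X X X . . . .
    . . . . . . X X X . . .
    . . . . . . . . . . . .
    . . . . . . . . . . . .
    . . . . . . . . . . . .
T2:
  2·area = 336
  edge (23, 14)→(2, 18): d=(-21,4) right/bottom  bias=-1
  edge (2, 18)→(2, 2): d=(0,-16) top-left  bias=+0
  edge (2, 2)→(23, 14): d=(21,12) right/bottom  bias=-1
    (1,1)@(3, 3): e=[311,16,9] → X
    (2,1)@(5, 3): e=[303,48,-15] → .
    (1,2)@(3, 5): e=[269,16,51] → X
    (2,2)@(5, 5): e=[261,48,27] → X
    (3,2)@(7, 5): e=[253,80,3] → X
    (4,2)@(9, 5): e=[245,112,-21] → .
    (1,3)@(3, 7): e=[227,16,93] → X
    (4,3)@(9, 7): e=[203,112,21] → X
    (5,3)@(11, 7): e=[195,144,-3] → .
    (1,4)@(3, 9): e=[185,16,135] → X
    (5,4)@(11, 9): e=[153,144,39] → X
    (6,4)@(13, 9): e=[145,176,15] → X
  covered (43 px):
    . . . . . . . . . . . .
    . X . . . . . . . . . .
    . X X X . . . . . . . .
    . X X X X . . . . . . .
    . X X X X X X . . . . .
    . X X X X X X X X . . .
    . X X X X X X X X X X .
    . X X X X X X X X . . .
    . X X X . . . . . . . .
    . . . . . . . . . . . .
    . . . . . . . . . . . .
    . . . . . . . . . . . .

Result: [80,87,169]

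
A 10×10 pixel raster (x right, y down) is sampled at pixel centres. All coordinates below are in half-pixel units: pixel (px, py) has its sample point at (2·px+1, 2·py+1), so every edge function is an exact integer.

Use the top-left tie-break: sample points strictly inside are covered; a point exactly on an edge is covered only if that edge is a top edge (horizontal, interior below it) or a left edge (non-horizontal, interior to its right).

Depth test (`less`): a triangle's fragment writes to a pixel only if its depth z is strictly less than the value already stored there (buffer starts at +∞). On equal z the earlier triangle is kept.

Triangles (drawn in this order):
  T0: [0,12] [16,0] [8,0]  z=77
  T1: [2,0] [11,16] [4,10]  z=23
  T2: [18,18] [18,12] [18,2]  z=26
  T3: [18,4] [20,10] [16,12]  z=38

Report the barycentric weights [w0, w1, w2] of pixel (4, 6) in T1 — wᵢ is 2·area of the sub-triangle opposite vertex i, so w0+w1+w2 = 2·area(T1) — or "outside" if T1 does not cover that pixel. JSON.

T0:
  2·area = 96  (B↔C swapped to make it positive)
  edge (0, 12)→(8, 0): d=(8,-12) top-left  bias=+0
  edge (8, 0)→(16, 0): d=(8,0) top-left  bias=+0
  edge (16, 0)→(0, 12): d=(-16,12) right/bottom  bias=-1
    (4,0)@(9, 1): e=[20,8,68] → #
    (5,0)@(11, 1): e=[44,8,44] → #
    (6,0)@(13, 1): e=[68,8,20] → #
    (7,0)@(15, 1): e=[92,8,-4] → ·
    (3,1)@(7, 3): e=[12,24,60] → #
    (6,1)@(13, 3): e=[84,24,-12] → ·
    (2,2)@(5, 5): e=[4,40,52] → #
    (5,2)@(11, 5): e=[76,40,-20] → ·
    (2,3)@(5, 7): e=[20,56,20] → #
    (3,3)@(7, 7): e=[44,56,-4] → ·
    (4,3)@(9, 7): e=[68,56,-28] → ·
    (1,4)@(3, 9): e=[12,72,12] → #
  covered (12 px):
    · · · · # # # · · ·
    · · · # # # · · · ·
    · · # # # · · · · ·
    · · # · · · · · · ·
    · # · · · · · · · ·
    # · · · · · · · · ·
    · · · · · · · · · ·
    · · · · · · · · · ·
    · · · · · · · · · ·
    · · · · · · · · · ·
T1:
  2·area = 58
  edge (2, 0)→(11, 16): d=(9,16) right/bottom  bias=-1
  edge (11, 16)→(4, 10): d=(-7,-6) top-left  bias=+0
  edge (4, 10)→(2, 0): d=(-2,-10) top-left  bias=+0
    (1,1)@(3, 3): e=[11,43,4] → #
    (2,1)@(5, 3): e=[-21,55,24] → ·
    (1,2)@(3, 5): e=[29,29,0] → #  [on edge]
    (2,2)@(5, 5): e=[-3,41,20] → ·
    (1,3)@(3, 7): e=[47,15,-4] → ·
    (2,3)@(5, 7): e=[15,27,16] → #
    (3,3)@(7, 7): e=[-17,39,36] → ·
    (2,4)@(5, 9): e=[33,13,12] → #
    (3,4)@(7, 9): e=[1,25,32] → #
    (4,4)@(9, 9): e=[-31,37,52] → ·
    (2,5)@(5, 11): e=[51,-1,8] → ·
    (3,5)@(7, 11): e=[19,11,28] → #
    (2,7)@(5, 15): e=[87,-29,0] → ·  [on edge]
  covered (7 px):
    · · · · · · · · · ·
    · # · · · · · · · ·
    · # · · · · · · · ·
    · · # · · · · · · ·
    · · # # · · · · · ·
    · · · # · · · · · ·
    · · · · # · · · · ·
    · · · · · · · · · ·
    · · · · · · · · · ·
    · · · · · · · · · ·
T2:
  degenerate (2·area = 0) — covers nothing
T3:
  2·area = 28
  edge (18, 4)→(20, 10): d=(2,6) right/bottom  bias=-1
  edge (20, 10)→(16, 12): d=(-4,2) right/bottom  bias=-1
  edge (16, 12)→(18, 4): d=(2,-8) top-left  bias=+0
    (8,0)@(17, 1): e=[0,42,-14] → ·  [on edge]
    (9,3)@(19, 7): e=[0,14,14] → ·  [on edge]
    (8,4)@(17, 9): e=[16,10,2] → #
    (9,4)@(19, 9): e=[4,6,18] → #
    (8,5)@(17, 11): e=[20,2,6] → #
    (9,5)@(19, 11): e=[8,-2,22] → ·
    (8,6)@(17, 13): e=[24,-6,10] → ·
  covered (3 px):
    · · · · · · · · · ·
    · · · · · · · · · ·
    · · · · · · · · · ·
    · · · · · · · · · ·
    · · · · · · · · # #
    · · · · · · · · # ·
    · · · · · · · · · ·
    · · · · · · · · · ·
    · · · · · · · · · ·
    · · · · · · · · · ·

Result: [9,44,5]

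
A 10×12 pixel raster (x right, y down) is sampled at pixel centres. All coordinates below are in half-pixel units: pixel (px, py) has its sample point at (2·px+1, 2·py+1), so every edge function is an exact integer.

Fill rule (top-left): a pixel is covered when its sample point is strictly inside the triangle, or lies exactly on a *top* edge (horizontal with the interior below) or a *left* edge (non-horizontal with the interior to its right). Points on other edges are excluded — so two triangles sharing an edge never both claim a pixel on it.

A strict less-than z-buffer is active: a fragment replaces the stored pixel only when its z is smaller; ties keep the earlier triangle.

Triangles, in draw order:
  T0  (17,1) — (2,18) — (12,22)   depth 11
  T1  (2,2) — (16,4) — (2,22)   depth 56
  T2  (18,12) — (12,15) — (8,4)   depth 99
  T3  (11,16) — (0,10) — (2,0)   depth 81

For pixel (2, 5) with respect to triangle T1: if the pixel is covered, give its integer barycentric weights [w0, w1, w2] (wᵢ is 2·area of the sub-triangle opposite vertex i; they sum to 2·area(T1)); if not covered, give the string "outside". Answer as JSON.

T0:
  2·area = 230  (B↔C swapped to make it positive)
  edge (17, 1)→(12, 22): d=(-5,21) right/bottom  bias=-1
  edge (12, 22)→(2, 18): d=(-10,-4) top-left  bias=+0
  edge (2, 18)→(17, 1): d=(15,-17) top-left  bias=+0
    (8,0)@(17, 1): e=[0,230,0] → ·  [on edge]
    (7,2)@(15, 5): e=[22,182,26] → █
    (8,2)@(17, 5): e=[-20,190,60] → ·
    (6,3)@(13, 7): e=[54,154,22] → █
    (8,3)@(17, 7): e=[-30,170,90] → ·
    (5,4)@(11, 9): e=[86,126,18] → █
    (8,4)@(17, 9): e=[-40,150,120] → ·
    (4,5)@(9, 11): e=[118,98,14] → █
    (7,5)@(15, 11): e=[-8,122,116] → ·
    (3,6)@(7, 13): e=[150,70,10] → █
    (7,6)@(15, 13): e=[-18,102,146] → ·
    (2,7)@(5, 15): e=[182,42,6] → █
  covered (29 px):
    · · · · · · · · · ·
    · · · · · · · · · ·
    · · · · · · · █ · ·
    · · · · · · █ █ · ·
    · · · · · █ █ █ · ·
    · · · · █ █ █ · · ·
    · · · █ █ █ █ · · ·
    · · █ █ █ █ █ · · ·
    · █ █ █ █ █ █ · · ·
    · · █ █ █ █ · · · ·
    · · · · · █ · · · ·
    · · · · · · · · · ·
T1:
  2·area = 280
  edge (2, 2)→(16, 4): d=(14,2) right/bottom  bias=-1
  edge (16, 4)→(2, 22): d=(-14,18) right/bottom  bias=-1
  edge (2, 22)→(2, 2): d=(0,-20) top-left  bias=+0
    (1,1)@(3, 3): e=[12,248,20] → █
    (2,1)@(5, 3): e=[8,212,60] → █
    (3,1)@(7, 3): e=[4,176,100] → █
    (4,1)@(9, 3): e=[0,140,140] → ·  [on edge]
    (1,2)@(3, 5): e=[40,220,20] → █
    (4,2)@(9, 5): e=[28,112,140] → █
    (5,2)@(11, 5): e=[24,76,180] → █
    (6,2)@(13, 5): e=[20,40,220] → █
    (7,2)@(15, 5): e=[16,4,260] → █
    (8,2)@(17, 5): e=[12,-32,300] → ·
    (1,3)@(3, 7): e=[68,192,20] → █
    (7,3)@(15, 7): e=[44,-24,260] → ·
    (4,6)@(9, 13): e=[140,0,140] → ·  [on edge]
  covered (34 px):
    · · · · · · · · · ·
    · █ █ █ · · · · · ·
    · █ █ █ █ █ █ █ · ·
    · █ █ █ █ █ █ · · ·
    · █ █ █ █ █ · · · ·
    · █ █ █ █ · · · · ·
    · █ █ █ · · · · · ·
    · █ █ █ · · · · · ·
    · █ █ · · · · · · ·
    · █ · · · · · · · ·
    · · · · · · · · · ·
    · · · · · · · · · ·
T2:
  2·area = 78
  edge (18, 12)→(12, 15): d=(-6,3) right/bottom  bias=-1
  edge (12, 15)→(8, 4): d=(-4,-11) top-left  bias=+0
  edge (8, 4)→(18, 12): d=(10,8) right/bottom  bias=-1
    (4,2)@(9, 5): e=[69,7,2] → █
    (5,2)@(11, 5): e=[63,29,-14] → ·
    (4,3)@(9, 7): e=[57,-1,22] → ·
    (5,3)@(11, 7): e=[51,21,6] → █
    (6,3)@(13, 7): e=[45,43,-10] → ·
    (5,4)@(11, 9): e=[39,13,26] → █
    (6,4)@(13, 9): e=[33,35,10] → █
    (7,4)@(15, 9): e=[27,57,-6] → ·
    (5,5)@(11, 11): e=[27,5,46] → █
    (7,5)@(15, 11): e=[15,49,14] → █
    (8,5)@(17, 11): e=[9,71,-2] → ·
    (5,6)@(11, 13): e=[15,-3,66] → ·
  covered (9 px):
    · · · · · · · · · ·
    · · · · · · · · · ·
    · · · · █ · · · · ·
    · · · · · █ · · · ·
    · · · · · █ █ · · ·
    · · · · · █ █ █ · ·
    · · · · · · █ █ · ·
    · · · · · · · · · ·
    · · · · · · · · · ·
    · · · · · · · · · ·
    · · · · · · · · · ·
    · · · · · · · · · ·
T3:
  2·area = 122
  edge (11, 16)→(0, 10): d=(-11,-6) top-left  bias=+0
  edge (0, 10)→(2, 0): d=(2,-10) top-left  bias=+0
  edge (2, 0)→(11, 16): d=(9,16) right/bottom  bias=-1
    (1,1)@(3, 3): e=[95,16,11] → █
    (2,1)@(5, 3): e=[107,36,-21] → ·
    (0,2)@(1, 5): e=[61,0,61] → █  [on edge]
    (2,2)@(5, 5): e=[85,40,-3] → ·
    (0,3)@(1, 7): e=[39,4,79] → █
    (2,3)@(5, 7): e=[63,44,15] → █
    (3,3)@(7, 7): e=[75,64,-17] → ·
    (0,4)@(1, 9): e=[17,8,97] → █
    (3,4)@(7, 9): e=[53,68,1] → █
    (4,4)@(9, 9): e=[65,88,-31] → ·
    (0,5)@(1, 11): e=[-5,12,115] → ·
    (1,5)@(3, 11): e=[7,32,83] → █
  covered (15 px):
    · · · · · · · · · ·
    · █ · · · · · · · ·
    █ █ · · · · · · · ·
    █ █ █ · · · · · · ·
    █ █ █ █ · · · · · ·
    · █ █ █ · · · · · ·
    · · · █ █ · · · · ·
    · · · · · · · · · ·
    · · · · · · · · · ·
    · · · · · · · · · ·
    · · · · · · · · · ·
    · · · · · · · · · ·

Result: [100,60,120]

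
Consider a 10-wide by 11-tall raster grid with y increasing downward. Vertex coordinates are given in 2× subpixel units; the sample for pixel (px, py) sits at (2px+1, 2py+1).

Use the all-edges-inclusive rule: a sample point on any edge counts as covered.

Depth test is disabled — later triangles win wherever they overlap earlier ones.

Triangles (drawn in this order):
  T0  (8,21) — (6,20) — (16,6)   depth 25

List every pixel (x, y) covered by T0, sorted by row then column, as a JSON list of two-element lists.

T0:
  2·area = 38
  edge (8, 21)→(6, 20): d=(-2,-1) inclusive
  edge (6, 20)→(16, 6): d=(10,-14) inclusive
  edge (16, 6)→(8, 21): d=(-8,15) inclusive
    (6,5)@(13, 11): e=[25,8,5] → █
    (7,5)@(15, 11): e=[27,36,-25] → ·
    (5,6)@(11, 13): e=[19,0,19] → █  [on edge]
    (6,6)@(13, 13): e=[21,28,-11] → ·
    (5,7)@(11, 15): e=[15,20,3] → █
    (6,7)@(13, 15): e=[17,48,-27] → ·
    (4,8)@(9, 17): e=[9,12,17] → █
    (5,8)@(11, 17): e=[11,40,-13] → ·
    (3,9)@(7, 19): e=[3,4,31] → █
    (5,9)@(11, 19): e=[7,60,-29] → ·
    (3,10)@(7, 21): e=[-1,24,15] → ·
    (4,10)@(9, 21): e=[1,52,-15] → ·
  covered (6 px):
    · · · · · · · · · ·
    · · · · · · · · · ·
    · · · · · · · · · ·
    · · · · · · · · · ·
    · · · · · · · · · ·
    · · · · · · █ · · ·
    · · · · · █ · · · ·
    · · · · · █ · · · ·
    · · · · █ · · · · ·
    · · · █ █ · · · · ·
    · · · · · · · · · ·

Result: [[6,5],[5,6],[5,7],[4,8],[3,9],[4,9]]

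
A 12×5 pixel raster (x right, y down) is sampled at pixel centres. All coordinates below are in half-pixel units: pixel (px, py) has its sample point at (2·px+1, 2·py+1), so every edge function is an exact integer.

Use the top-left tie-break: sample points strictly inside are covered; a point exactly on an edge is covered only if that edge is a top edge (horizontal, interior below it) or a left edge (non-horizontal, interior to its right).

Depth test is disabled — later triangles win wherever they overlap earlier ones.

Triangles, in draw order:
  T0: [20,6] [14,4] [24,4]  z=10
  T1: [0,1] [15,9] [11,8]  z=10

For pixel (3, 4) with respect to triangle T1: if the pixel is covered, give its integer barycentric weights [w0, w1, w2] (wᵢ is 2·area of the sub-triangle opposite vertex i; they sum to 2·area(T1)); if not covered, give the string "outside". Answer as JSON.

T0:
  2·area = 20
  edge (20, 6)→(14, 4): d=(-6,-2) top-left  bias=+0
  edge (14, 4)→(24, 4): d=(10,0) top-left  bias=+0
  edge (24, 4)→(20, 6): d=(-4,2) right/bottom  bias=-1
    (2,0)@(5, 1): e=[0,-30,50] → ·  [on edge]
    (5,1)@(11, 3): e=[0,-10,30] → ·  [on edge]
    (8,2)@(17, 5): e=[0,10,10] → #  [on edge]
    (9,2)@(19, 5): e=[4,10,6] → #
    (10,2)@(21, 5): e=[8,10,2] → #
    (11,2)@(23, 5): e=[12,10,-2] → ·
    (8,3)@(17, 7): e=[-12,30,2] → ·
    (9,3)@(19, 7): e=[-8,30,-2] → ·
    (10,3)@(21, 7): e=[-4,30,-6] → ·
    (11,3)@(23, 7): e=[0,30,-10] → ·  [on edge]
  covered (3 px):
    · · · · · · · · · · · ·
    · · · · · · · · · · · ·
    · · · · · · · · # # # ·
    · · · · · · · · · · · ·
    · · · · · · · · · · · ·
T1:
  2·area = 17
  edge (0, 1)→(15, 9): d=(15,8) right/bottom  bias=-1
  edge (15, 9)→(11, 8): d=(-4,-1) top-left  bias=+0
  edge (11, 8)→(0, 1): d=(-11,-7) top-left  bias=+0
    (3,2)@(7, 5): e=[4,8,5] → #
    (4,2)@(9, 5): e=[-12,10,19] → ·
    (3,3)@(7, 7): e=[34,0,-17] → ·  [on edge]
    (5,3)@(11, 7): e=[2,4,11] → #
    (6,3)@(13, 7): e=[-14,6,25] → ·
    (5,4)@(11, 9): e=[32,-4,-11] → ·
    (7,4)@(15, 9): e=[0,0,17] → ·  [on edge]
  covered (2 px):
    · · · · · · · · · · · ·
    · · · · · · · · · · · ·
    · · · # · · · · · · · ·
    · · · · · # · · · · · ·
    · · · · · · · · · · · ·

Result: "outside"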